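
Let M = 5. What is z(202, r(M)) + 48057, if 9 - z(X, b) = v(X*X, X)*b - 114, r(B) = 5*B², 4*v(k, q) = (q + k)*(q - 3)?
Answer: -509915765/2 ≈ -2.5496e+8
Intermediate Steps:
v(k, q) = (-3 + q)*(k + q)/4 (v(k, q) = ((q + k)*(q - 3))/4 = ((k + q)*(-3 + q))/4 = ((-3 + q)*(k + q))/4 = (-3 + q)*(k + q)/4)
z(X, b) = 123 - b*(-3*X/4 - X²/2 + X³/4) (z(X, b) = 9 - ((-3*X*X/4 - 3*X/4 + X²/4 + (X*X)*X/4)*b - 114) = 9 - ((-3*X²/4 - 3*X/4 + X²/4 + X²*X/4)*b - 114) = 9 - ((-3*X²/4 - 3*X/4 + X²/4 + X³/4)*b - 114) = 9 - ((-3*X/4 - X²/2 + X³/4)*b - 114) = 9 - (b*(-3*X/4 - X²/2 + X³/4) - 114) = 9 - (-114 + b*(-3*X/4 - X²/2 + X³/4)) = 9 + (114 - b*(-3*X/4 - X²/2 + X³/4)) = 123 - b*(-3*X/4 - X²/2 + X³/4))
z(202, r(M)) + 48057 = (123 + (¼)*202*(5*5²)*(3 - 1*202² + 2*202)) + 48057 = (123 + (¼)*202*(5*25)*(3 - 1*40804 + 404)) + 48057 = (123 + (¼)*202*125*(3 - 40804 + 404)) + 48057 = (123 + (¼)*202*125*(-40397)) + 48057 = (123 - 510012125/2) + 48057 = -510011879/2 + 48057 = -509915765/2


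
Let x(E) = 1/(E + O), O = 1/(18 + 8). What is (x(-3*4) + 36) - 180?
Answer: -44810/311 ≈ -144.08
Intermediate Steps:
O = 1/26 ≈ 0.038462
x(E) = 1/(1/26 + E) (x(E) = 1/(E + 1/26) = 1/(1/26 + E))
(x(-3*4) + 36) - 180 = (26/(1 + 26*(-3*4)) + 36) - 180 = (26/(1 + 26*(-12)) + 36) - 180 = (26/(1 - 312) + 36) - 180 = (26/(-311) + 36) - 180 = (26*(-1/311) + 36) - 180 = (-26/311 + 36) - 180 = 11170/311 - 180 = -44810/311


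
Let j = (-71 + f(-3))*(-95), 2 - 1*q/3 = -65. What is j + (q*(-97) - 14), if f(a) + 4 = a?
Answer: -12101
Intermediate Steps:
q = 201 (q = 6 - 3*(-65) = 6 + 195 = 201)
f(a) = -4 + a
j = 7410 (j = (-71 + (-4 - 3))*(-95) = (-71 - 7)*(-95) = -78*(-95) = 7410)
j + (q*(-97) - 14) = 7410 + (201*(-97) - 14) = 7410 + (-19497 - 14) = 7410 - 19511 = -12101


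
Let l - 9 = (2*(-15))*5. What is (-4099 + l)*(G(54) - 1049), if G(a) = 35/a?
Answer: 120015320/27 ≈ 4.4450e+6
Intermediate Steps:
l = -141 (l = 9 + (2*(-15))*5 = 9 - 30*5 = 9 - 150 = -141)
(-4099 + l)*(G(54) - 1049) = (-4099 - 141)*(35/54 - 1049) = -4240*(35*(1/54) - 1049) = -4240*(35/54 - 1049) = -4240*(-56611/54) = 120015320/27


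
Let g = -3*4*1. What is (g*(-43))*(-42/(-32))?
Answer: 2709/4 ≈ 677.25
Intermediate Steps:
g = -12 (g = -12*1 = -12)
(g*(-43))*(-42/(-32)) = (-12*(-43))*(-42/(-32)) = 516*(-42*(-1/32)) = 516*(21/16) = 2709/4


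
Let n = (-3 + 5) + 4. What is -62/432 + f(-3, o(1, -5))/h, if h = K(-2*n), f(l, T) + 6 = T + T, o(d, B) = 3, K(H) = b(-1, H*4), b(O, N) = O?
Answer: -31/216 ≈ -0.14352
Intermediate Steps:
n = 6 (n = 2 + 4 = 6)
K(H) = -1
f(l, T) = -6 + 2*T (f(l, T) = -6 + (T + T) = -6 + 2*T)
h = -1
-62/432 + f(-3, o(1, -5))/h = -62/432 + (-6 + 2*3)/(-1) = -62*1/432 + (-6 + 6)*(-1) = -31/216 + 0*(-1) = -31/216 + 0 = -31/216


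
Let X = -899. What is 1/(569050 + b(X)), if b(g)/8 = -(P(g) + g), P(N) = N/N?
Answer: 1/576234 ≈ 1.7354e-6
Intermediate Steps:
P(N) = 1
b(g) = -8 - 8*g (b(g) = 8*(-(1 + g)) = 8*(-1 - g) = -8 - 8*g)
1/(569050 + b(X)) = 1/(569050 + (-8 - 8*(-899))) = 1/(569050 + (-8 + 7192)) = 1/(569050 + 7184) = 1/576234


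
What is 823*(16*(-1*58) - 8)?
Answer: -770328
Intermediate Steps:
823*(16*(-1*58) - 8) = 823*(16*(-58) - 8) = 823*(-928 - 8) = 823*(-936) = -770328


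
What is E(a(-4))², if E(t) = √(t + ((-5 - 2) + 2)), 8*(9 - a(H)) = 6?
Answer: 13/4 ≈ 3.2500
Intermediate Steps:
a(H) = 33/4 (a(H) = 9 - ⅛*6 = 9 - ¾ = 33/4)
E(t) = √(-5 + t) (E(t) = √(t + (-7 + 2)) = √(t - 5) = √(-5 + t))
E(a(-4))² = (√(-5 + 33/4))² = (√(13/4))² = (√13/2)² = 13/4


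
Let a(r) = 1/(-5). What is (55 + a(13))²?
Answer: 75076/25 ≈ 3003.0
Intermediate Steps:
a(r) = -⅕
(55 + a(13))² = (55 - ⅕)² = (274/5)² = 75076/25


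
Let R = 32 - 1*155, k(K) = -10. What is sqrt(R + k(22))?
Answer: I*sqrt(133) ≈ 11.533*I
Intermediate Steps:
R = -123 (R = 32 - 155 = -123)
sqrt(R + k(22)) = sqrt(-123 - 10) = sqrt(-133) = I*sqrt(133)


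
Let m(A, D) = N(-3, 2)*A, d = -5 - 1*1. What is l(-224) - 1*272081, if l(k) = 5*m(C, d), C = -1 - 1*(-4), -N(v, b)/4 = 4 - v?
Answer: -272501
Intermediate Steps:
N(v, b) = -16 + 4*v (N(v, b) = -4*(4 - v) = -16 + 4*v)
d = -6 (d = -5 - 1 = -6)
C = 3 (C = -1 + 4 = 3)
m(A, D) = -28*A (m(A, D) = (-16 + 4*(-3))*A = (-16 - 12)*A = -28*A)
l(k) = -420 (l(k) = 5*(-28*3) = 5*(-84) = -420)
l(-224) - 1*272081 = -420 - 1*272081 = -420 - 272081 = -272501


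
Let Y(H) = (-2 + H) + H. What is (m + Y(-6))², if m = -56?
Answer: 4900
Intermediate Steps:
Y(H) = -2 + 2*H
(m + Y(-6))² = (-56 + (-2 + 2*(-6)))² = (-56 + (-2 - 12))² = (-56 - 14)² = (-70)² = 4900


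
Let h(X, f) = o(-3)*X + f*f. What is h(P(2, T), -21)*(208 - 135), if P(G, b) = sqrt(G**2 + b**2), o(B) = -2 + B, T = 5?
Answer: 32193 - 365*sqrt(29) ≈ 30227.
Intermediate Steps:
h(X, f) = f**2 - 5*X (h(X, f) = (-2 - 3)*X + f*f = -5*X + f**2 = f**2 - 5*X)
h(P(2, T), -21)*(208 - 135) = ((-21)**2 - 5*sqrt(2**2 + 5**2))*(208 - 135) = (441 - 5*sqrt(4 + 25))*73 = (441 - 5*sqrt(29))*73 = 32193 - 365*sqrt(29)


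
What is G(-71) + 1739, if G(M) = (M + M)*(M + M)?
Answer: 21903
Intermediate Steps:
G(M) = 4*M² (G(M) = (2*M)*(2*M) = 4*M²)
G(-71) + 1739 = 4*(-71)² + 1739 = 4*5041 + 1739 = 20164 + 1739 = 21903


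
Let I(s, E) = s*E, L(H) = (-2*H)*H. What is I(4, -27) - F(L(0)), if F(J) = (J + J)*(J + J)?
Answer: -108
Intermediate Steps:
L(H) = -2*H**2
F(J) = 4*J**2 (F(J) = (2*J)*(2*J) = 4*J**2)
I(s, E) = E*s
I(4, -27) - F(L(0)) = -27*4 - 4*(-2*0**2)**2 = -108 - 4*(-2*0)**2 = -108 - 4*0**2 = -108 - 4*0 = -108 - 1*0 = -108 + 0 = -108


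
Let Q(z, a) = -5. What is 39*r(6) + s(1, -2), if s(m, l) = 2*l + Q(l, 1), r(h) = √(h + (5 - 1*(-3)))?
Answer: -9 + 39*√14 ≈ 136.92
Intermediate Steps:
r(h) = √(8 + h) (r(h) = √(h + (5 + 3)) = √(h + 8) = √(8 + h))
s(m, l) = -5 + 2*l (s(m, l) = 2*l - 5 = -5 + 2*l)
39*r(6) + s(1, -2) = 39*√(8 + 6) + (-5 + 2*(-2)) = 39*√14 + (-5 - 4) = 39*√14 - 9 = -9 + 39*√14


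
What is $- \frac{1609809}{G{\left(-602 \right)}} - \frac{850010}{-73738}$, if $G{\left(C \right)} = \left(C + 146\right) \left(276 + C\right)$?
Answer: $\frac{182261679}{260990384} \approx 0.69835$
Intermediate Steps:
$G{\left(C \right)} = \left(146 + C\right) \left(276 + C\right)$
$- \frac{1609809}{G{\left(-602 \right)}} - \frac{850010}{-73738} = - \frac{1609809}{40296 + \left(-602\right)^{2} + 422 \left(-602\right)} - \frac{850010}{-73738} = - \frac{1609809}{40296 + 362404 - 254044} - - \frac{60715}{5267} = - \frac{1609809}{148656} + \frac{60715}{5267} = \left(-1609809\right) \frac{1}{148656} + \frac{60715}{5267} = - \frac{536603}{49552} + \frac{60715}{5267} = \frac{182261679}{260990384}$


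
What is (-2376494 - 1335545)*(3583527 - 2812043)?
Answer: -2863778695876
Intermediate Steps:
(-2376494 - 1335545)*(3583527 - 2812043) = -3712039*771484 = -2863778695876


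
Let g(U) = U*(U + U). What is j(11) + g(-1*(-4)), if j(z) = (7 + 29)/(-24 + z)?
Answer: 380/13 ≈ 29.231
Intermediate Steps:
g(U) = 2*U² (g(U) = U*(2*U) = 2*U²)
j(z) = 36/(-24 + z)
j(11) + g(-1*(-4)) = 36/(-24 + 11) + 2*(-1*(-4))² = 36/(-13) + 2*4² = 36*(-1/13) + 2*16 = -36/13 + 32 = 380/13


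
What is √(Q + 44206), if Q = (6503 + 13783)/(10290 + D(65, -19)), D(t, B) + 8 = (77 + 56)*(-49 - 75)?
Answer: √9945615/15 ≈ 210.24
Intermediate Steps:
D(t, B) = -16500 (D(t, B) = -8 + (77 + 56)*(-49 - 75) = -8 + 133*(-124) = -8 - 16492 = -16500)
Q = -49/15 (Q = (6503 + 13783)/(10290 - 16500) = 20286/(-6210) = 20286*(-1/6210) = -49/15 ≈ -3.2667)
√(Q + 44206) = √(-49/15 + 44206) = √(663041/15) = √9945615/15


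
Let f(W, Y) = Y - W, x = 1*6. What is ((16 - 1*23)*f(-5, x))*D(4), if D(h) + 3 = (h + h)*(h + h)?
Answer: -4697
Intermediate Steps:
x = 6
D(h) = -3 + 4*h² (D(h) = -3 + (h + h)*(h + h) = -3 + (2*h)*(2*h) = -3 + 4*h²)
((16 - 1*23)*f(-5, x))*D(4) = ((16 - 1*23)*(6 - 1*(-5)))*(-3 + 4*4²) = ((16 - 23)*(6 + 5))*(-3 + 4*16) = (-7*11)*(-3 + 64) = -77*61 = -4697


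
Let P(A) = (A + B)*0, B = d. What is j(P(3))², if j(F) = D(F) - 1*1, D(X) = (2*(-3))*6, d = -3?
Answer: 1369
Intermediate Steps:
D(X) = -36 (D(X) = -6*6 = -36)
B = -3
P(A) = 0 (P(A) = (A - 3)*0 = (-3 + A)*0 = 0)
j(F) = -37 (j(F) = -36 - 1*1 = -36 - 1 = -37)
j(P(3))² = (-37)² = 1369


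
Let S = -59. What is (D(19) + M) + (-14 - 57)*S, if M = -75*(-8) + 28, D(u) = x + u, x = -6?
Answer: 4830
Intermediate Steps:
D(u) = -6 + u
M = 628 (M = 600 + 28 = 628)
(D(19) + M) + (-14 - 57)*S = ((-6 + 19) + 628) + (-14 - 57)*(-59) = (13 + 628) - 71*(-59) = 641 + 4189 = 4830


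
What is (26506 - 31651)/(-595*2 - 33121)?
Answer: 1715/11437 ≈ 0.14995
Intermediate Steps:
(26506 - 31651)/(-595*2 - 33121) = -5145/(-1190 - 33121) = -5145/(-34311) = -5145*(-1/34311) = 1715/11437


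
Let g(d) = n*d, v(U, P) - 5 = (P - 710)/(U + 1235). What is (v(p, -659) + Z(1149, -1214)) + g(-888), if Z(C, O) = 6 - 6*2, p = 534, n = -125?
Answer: 196355862/1769 ≈ 1.1100e+5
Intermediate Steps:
v(U, P) = 5 + (-710 + P)/(1235 + U) (v(U, P) = 5 + (P - 710)/(U + 1235) = 5 + (-710 + P)/(1235 + U))
g(d) = -125*d
Z(C, O) = -6 (Z(C, O) = 6 - 12 = -6)
(v(p, -659) + Z(1149, -1214)) + g(-888) = ((5465 - 659 + 5*534)/(1235 + 534) - 6) - 125*(-888) = ((5465 - 659 + 2670)/1769 - 6) + 111000 = ((1/1769)*7476 - 6) + 111000 = (7476/1769 - 6) + 111000 = -3138/1769 + 111000 = 196355862/1769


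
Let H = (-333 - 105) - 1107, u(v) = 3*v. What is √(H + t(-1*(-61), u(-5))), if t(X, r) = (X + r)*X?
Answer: √1261 ≈ 35.511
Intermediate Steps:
t(X, r) = X*(X + r)
H = -1545 (H = -438 - 1107 = -1545)
√(H + t(-1*(-61), u(-5))) = √(-1545 + (-1*(-61))*(-1*(-61) + 3*(-5))) = √(-1545 + 61*(61 - 15)) = √(-1545 + 61*46) = √(-1545 + 2806) = √1261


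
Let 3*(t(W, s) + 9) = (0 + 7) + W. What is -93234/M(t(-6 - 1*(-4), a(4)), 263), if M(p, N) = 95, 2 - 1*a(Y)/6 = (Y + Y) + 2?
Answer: -93234/95 ≈ -981.41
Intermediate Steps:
a(Y) = -12*Y (a(Y) = 12 - 6*((Y + Y) + 2) = 12 - 6*(2*Y + 2) = 12 - 6*(2 + 2*Y) = 12 + (-12 - 12*Y) = -12*Y)
t(W, s) = -20/3 + W/3 (t(W, s) = -9 + ((0 + 7) + W)/3 = -9 + (7 + W)/3 = -9 + (7/3 + W/3) = -20/3 + W/3)
-93234/M(t(-6 - 1*(-4), a(4)), 263) = -93234/95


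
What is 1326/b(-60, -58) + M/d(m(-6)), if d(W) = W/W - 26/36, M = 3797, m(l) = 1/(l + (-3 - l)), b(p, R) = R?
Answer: 1978719/145 ≈ 13646.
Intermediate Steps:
m(l) = -⅓ (m(l) = 1/(-3) = -⅓)
d(W) = 5/18 (d(W) = 1 - 26*1/36 = 1 - 13/18 = 5/18)
1326/b(-60, -58) + M/d(m(-6)) = 1326/(-58) + 3797/(5/18) = 1326*(-1/58) + 3797*(18/5) = -663/29 + 68346/5 = 1978719/145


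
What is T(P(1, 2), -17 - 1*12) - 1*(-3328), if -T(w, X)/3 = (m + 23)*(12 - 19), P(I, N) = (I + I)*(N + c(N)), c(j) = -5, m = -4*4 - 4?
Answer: 3391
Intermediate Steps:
m = -20 (m = -16 - 4 = -20)
P(I, N) = 2*I*(-5 + N) (P(I, N) = (I + I)*(N - 5) = (2*I)*(-5 + N) = 2*I*(-5 + N))
T(w, X) = 63 (T(w, X) = -3*(-20 + 23)*(12 - 19) = -9*(-7) = -3*(-21) = 63)
T(P(1, 2), -17 - 1*12) - 1*(-3328) = 63 - 1*(-3328) = 63 + 3328 = 3391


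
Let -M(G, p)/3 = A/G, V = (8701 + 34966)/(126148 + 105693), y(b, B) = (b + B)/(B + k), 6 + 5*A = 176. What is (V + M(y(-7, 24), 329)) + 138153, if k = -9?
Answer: 32008707650/231841 ≈ 1.3806e+5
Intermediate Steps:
A = 34 (A = -6/5 + (1/5)*176 = -6/5 + 176/5 = 34)
y(b, B) = (B + b)/(-9 + B) (y(b, B) = (b + B)/(B - 9) = (B + b)/(-9 + B))
V = 43667/231841 ≈ 0.18835
M(G, p) = -102/G
(V + M(y(-7, 24), 329)) + 138153 = (43667/231841 - 102*(-9 + 24)/(24 - 7)) + 138153 = (43667/231841 - 102/(17/15)) + 138153 = (43667/231841 - 102/((1/15)*17)) + 138153 = (43667/231841 - 102/17/15) + 138153 = (43667/231841 - 102*15/17) + 138153 = (43667/231841 - 90) + 138153 = -20822023/231841 + 138153 = 32008707650/231841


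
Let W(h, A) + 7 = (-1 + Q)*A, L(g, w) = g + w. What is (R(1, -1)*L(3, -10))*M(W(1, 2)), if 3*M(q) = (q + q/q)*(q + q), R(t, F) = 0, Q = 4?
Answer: 0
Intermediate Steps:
W(h, A) = -7 + 3*A (W(h, A) = -7 + (-1 + 4)*A = -7 + 3*A)
M(q) = 2*q*(1 + q)/3 (M(q) = ((q + q/q)*(q + q))/3 = ((q + 1)*(2*q))/3 = ((1 + q)*(2*q))/3 = (2*q*(1 + q))/3 = 2*q*(1 + q)/3)
(R(1, -1)*L(3, -10))*M(W(1, 2)) = (0*(3 - 10))*(2*(-7 + 3*2)*(1 + (-7 + 3*2))/3) = (0*(-7))*(2*(-7 + 6)*(1 + (-7 + 6))/3) = 0*((⅔)*(-1)*(1 - 1)) = 0*((⅔)*(-1)*0) = 0*0 = 0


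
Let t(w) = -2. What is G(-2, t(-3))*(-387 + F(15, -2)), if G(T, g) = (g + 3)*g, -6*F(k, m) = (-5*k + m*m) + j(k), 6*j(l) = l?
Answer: 4507/6 ≈ 751.17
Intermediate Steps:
j(l) = l/6
F(k, m) = -m²/6 + 29*k/36 (F(k, m) = -((-5*k + m*m) + k/6)/6 = -((-5*k + m²) + k/6)/6 = -((m² - 5*k) + k/6)/6 = -(m² - 29*k/6)/6 = -m²/6 + 29*k/36)
G(T, g) = g*(3 + g) (G(T, g) = (3 + g)*g = g*(3 + g))
G(-2, t(-3))*(-387 + F(15, -2)) = (-2*(3 - 2))*(-387 + (-⅙*(-2)² + (29/36)*15)) = (-2*1)*(-387 + (-⅙*4 + 145/12)) = -2*(-387 + (-⅔ + 145/12)) = -2*(-387 + 137/12) = -2*(-4507/12) = 4507/6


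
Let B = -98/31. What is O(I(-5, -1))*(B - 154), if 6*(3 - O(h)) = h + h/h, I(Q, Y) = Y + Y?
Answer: -15428/31 ≈ -497.68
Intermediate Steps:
B = -98/31 (B = -98*1/31 = -98/31 ≈ -3.1613)
I(Q, Y) = 2*Y
O(h) = 17/6 - h/6 (O(h) = 3 - (h + h/h)/6 = 3 - (h + 1)/6 = 3 - (1 + h)/6 = 3 + (-⅙ - h/6) = 17/6 - h/6)
O(I(-5, -1))*(B - 154) = (17/6 - (-1)/3)*(-98/31 - 154) = (17/6 - ⅙*(-2))*(-4872/31) = (17/6 + ⅓)*(-4872/31) = (19/6)*(-4872/31) = -15428/31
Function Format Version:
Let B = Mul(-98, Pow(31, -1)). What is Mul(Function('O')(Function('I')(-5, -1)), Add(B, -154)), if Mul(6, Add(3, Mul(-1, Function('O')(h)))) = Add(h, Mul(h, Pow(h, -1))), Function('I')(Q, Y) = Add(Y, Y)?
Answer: Rational(-15428, 31) ≈ -497.68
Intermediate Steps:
B = Rational(-98, 31) (B = Mul(-98, Rational(1, 31)) = Rational(-98, 31) ≈ -3.1613)
Function('I')(Q, Y) = Mul(2, Y)
Function('O')(h) = Add(Rational(17, 6), Mul(Rational(-1, 6), h)) (Function('O')(h) = Add(3, Mul(Rational(-1, 6), Add(h, Mul(h, Pow(h, -1))))) = Add(3, Mul(Rational(-1, 6), Add(h, 1))) = Add(3, Mul(Rational(-1, 6), Add(1, h))) = Add(3, Add(Rational(-1, 6), Mul(Rational(-1, 6), h))) = Add(Rational(17, 6), Mul(Rational(-1, 6), h)))
Mul(Function('O')(Function('I')(-5, -1)), Add(B, -154)) = Mul(Add(Rational(17, 6), Mul(Rational(-1, 6), Mul(2, -1))), Add(Rational(-98, 31), -154)) = Mul(Add(Rational(17, 6), Mul(Rational(-1, 6), -2)), Rational(-4872, 31)) = Mul(Add(Rational(17, 6), Rational(1, 3)), Rational(-4872, 31)) = Mul(Rational(19, 6), Rational(-4872, 31)) = Rational(-15428, 31)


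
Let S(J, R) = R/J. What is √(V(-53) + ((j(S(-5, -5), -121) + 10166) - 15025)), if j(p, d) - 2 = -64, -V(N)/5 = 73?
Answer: I*√5286 ≈ 72.705*I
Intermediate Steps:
V(N) = -365 (V(N) = -5*73 = -365)
j(p, d) = -62 (j(p, d) = 2 - 64 = -62)
√(V(-53) + ((j(S(-5, -5), -121) + 10166) - 15025)) = √(-365 + ((-62 + 10166) - 15025)) = √(-365 + (10104 - 15025)) = √(-365 - 4921) = √(-5286) = I*√5286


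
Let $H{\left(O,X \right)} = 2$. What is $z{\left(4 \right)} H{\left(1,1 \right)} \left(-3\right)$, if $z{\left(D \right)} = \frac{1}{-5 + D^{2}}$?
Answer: $- \frac{6}{11} \approx -0.54545$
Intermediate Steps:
$z{\left(4 \right)} H{\left(1,1 \right)} \left(-3\right) = \frac{1}{-5 + 4^{2}} \cdot 2 \left(-3\right) = \frac{1}{-5 + 16} \cdot 2 \left(-3\right) = \frac{1}{11} \cdot 2 \left(-3\right) = \frac{2}{11} \left(-3\right) = - \frac{6}{11}$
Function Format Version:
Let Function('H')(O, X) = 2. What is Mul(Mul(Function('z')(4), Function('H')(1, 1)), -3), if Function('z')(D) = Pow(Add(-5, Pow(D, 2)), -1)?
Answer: Rational(-6, 11) ≈ -0.54545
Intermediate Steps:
Mul(Mul(Function('z')(4), Function('H')(1, 1)), -3) = Mul(Mul(Pow(Add(-5, Pow(4, 2)), -1), 2), -3) = Mul(Mul(Pow(Add(-5, 16), -1), 2), -3) = Mul(Mul(Pow(11, -1), 2), -3) = Mul(Mul(Rational(1, 11), 2), -3) = Mul(Rational(2, 11), -3) = Rational(-6, 11)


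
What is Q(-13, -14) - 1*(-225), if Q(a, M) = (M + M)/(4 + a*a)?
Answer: 38897/173 ≈ 224.84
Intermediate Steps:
Q(a, M) = 2*M/(4 + a²) (Q(a, M) = (2*M)/(4 + a²) = 2*M/(4 + a²))
Q(-13, -14) - 1*(-225) = 2*(-14)/(4 + (-13)²) - 1*(-225) = 2*(-14)/(4 + 169) + 225 = 2*(-14)/173 + 225 = 2*(-14)*(1/173) + 225 = -28/173 + 225 = 38897/173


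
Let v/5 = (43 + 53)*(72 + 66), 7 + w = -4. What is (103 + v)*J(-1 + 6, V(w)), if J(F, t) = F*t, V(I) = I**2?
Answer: 40137515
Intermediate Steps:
w = -11 (w = -7 - 4 = -11)
v = 66240 (v = 5*((43 + 53)*(72 + 66)) = 5*(96*138) = 5*13248 = 66240)
(103 + v)*J(-1 + 6, V(w)) = (103 + 66240)*((-1 + 6)*(-11)**2) = 66343*(5*121) = 66343*605 = 40137515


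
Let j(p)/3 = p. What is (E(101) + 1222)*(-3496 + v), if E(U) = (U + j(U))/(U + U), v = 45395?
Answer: 51284376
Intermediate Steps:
j(p) = 3*p
E(U) = 2 (E(U) = (U + 3*U)/(U + U) = (4*U)/((2*U)) = (4*U)*(1/(2*U)) = 2)
(E(101) + 1222)*(-3496 + v) = (2 + 1222)*(-3496 + 45395) = 1224*41899 = 51284376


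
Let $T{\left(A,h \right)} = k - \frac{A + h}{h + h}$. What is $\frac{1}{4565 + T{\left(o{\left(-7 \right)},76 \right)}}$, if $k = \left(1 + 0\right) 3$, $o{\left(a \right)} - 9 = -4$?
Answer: $\frac{152}{694255} \approx 0.00021894$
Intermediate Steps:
$o{\left(a \right)} = 5$ ($o{\left(a \right)} = 9 - 4 = 5$)
$k = 3$ ($k = 1 \cdot 3 = 3$)
$T{\left(A,h \right)} = 3 - \frac{A + h}{2 h}$ ($T{\left(A,h \right)} = 3 - \frac{A + h}{h + h} = 3 - \frac{A + h}{2 h}$)
$\frac{1}{4565 + T{\left(o{\left(-7 \right)},76 \right)}} = \frac{1}{4565 + \frac{\left(-1\right) 5 + 5 \cdot 76}{2 \cdot 76}} = \frac{1}{4565 + \frac{1}{2} \cdot \frac{1}{76} \left(-5 + 380\right)} = \frac{1}{4565 + \frac{1}{2} \cdot \frac{1}{76} \cdot 375} = \frac{1}{4565 + \frac{375}{152}} = \frac{1}{\frac{694255}{152}} = \frac{152}{694255}$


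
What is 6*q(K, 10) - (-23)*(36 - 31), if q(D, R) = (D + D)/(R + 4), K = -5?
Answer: 775/7 ≈ 110.71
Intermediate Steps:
q(D, R) = 2*D/(4 + R) (q(D, R) = (2*D)/(4 + R) = 2*D/(4 + R))
6*q(K, 10) - (-23)*(36 - 31) = 6*(2*(-5)/(4 + 10)) - (-23)*(36 - 31) = 6*(2*(-5)/14) - (-23)*5 = 6*(2*(-5)*(1/14)) - 1*(-115) = 6*(-5/7) + 115 = -30/7 + 115 = 775/7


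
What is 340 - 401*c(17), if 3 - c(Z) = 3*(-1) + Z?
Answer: 4751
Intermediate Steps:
c(Z) = 6 - Z (c(Z) = 3 - (3*(-1) + Z) = 3 - (-3 + Z) = 3 + (3 - Z) = 6 - Z)
340 - 401*c(17) = 340 - 401*(6 - 1*17) = 340 - 401*(6 - 17) = 340 - 401*(-11) = 340 + 4411 = 4751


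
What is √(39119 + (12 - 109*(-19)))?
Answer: 3*√4578 ≈ 202.98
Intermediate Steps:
√(39119 + (12 - 109*(-19))) = √(39119 + (12 + 2071)) = √(39119 + 2083) = √41202 = 3*√4578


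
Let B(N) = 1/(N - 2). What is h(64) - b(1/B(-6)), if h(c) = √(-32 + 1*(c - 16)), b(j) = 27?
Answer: -23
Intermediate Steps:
B(N) = 1/(-2 + N)
h(c) = √(-48 + c) (h(c) = √(-32 + 1*(-16 + c)) = √(-32 + (-16 + c)) = √(-48 + c))
h(64) - b(1/B(-6)) = √(-48 + 64) - 1*27 = √16 - 27 = 4 - 27 = -23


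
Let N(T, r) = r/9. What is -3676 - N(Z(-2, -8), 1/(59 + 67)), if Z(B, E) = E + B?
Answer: -4168585/1134 ≈ -3676.0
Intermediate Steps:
Z(B, E) = B + E
N(T, r) = r/9 (N(T, r) = r*(⅑) = r/9)
-3676 - N(Z(-2, -8), 1/(59 + 67)) = -3676 - 1/(9*(59 + 67)) = -3676 - 1/(9*126) = -3676 - 1*1/1134 = -3676 - 1/1134 = -4168585/1134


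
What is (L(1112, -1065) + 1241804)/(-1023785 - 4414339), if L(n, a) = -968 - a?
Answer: -137989/604236 ≈ -0.22837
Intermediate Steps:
(L(1112, -1065) + 1241804)/(-1023785 - 4414339) = ((-968 - 1*(-1065)) + 1241804)/(-1023785 - 4414339) = ((-968 + 1065) + 1241804)/(-5438124) = (97 + 1241804)*(-1/5438124) = 1241901*(-1/5438124) = -137989/604236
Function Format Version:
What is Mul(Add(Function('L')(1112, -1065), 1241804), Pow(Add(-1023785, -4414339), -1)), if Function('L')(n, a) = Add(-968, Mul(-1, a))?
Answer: Rational(-137989, 604236) ≈ -0.22837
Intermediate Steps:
Mul(Add(Function('L')(1112, -1065), 1241804), Pow(Add(-1023785, -4414339), -1)) = Mul(Add(Add(-968, Mul(-1, -1065)), 1241804), Pow(Add(-1023785, -4414339), -1)) = Mul(Add(Add(-968, 1065), 1241804), Pow(-5438124, -1)) = Mul(Add(97, 1241804), Rational(-1, 5438124)) = Mul(1241901, Rational(-1, 5438124)) = Rational(-137989, 604236)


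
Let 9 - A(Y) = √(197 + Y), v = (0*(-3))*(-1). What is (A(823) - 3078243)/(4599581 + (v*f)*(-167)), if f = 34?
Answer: -3078234/4599581 - 2*√255/4599581 ≈ -0.66925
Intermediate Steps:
v = 0 (v = 0*(-1) = 0)
A(Y) = 9 - √(197 + Y)
(A(823) - 3078243)/(4599581 + (v*f)*(-167)) = ((9 - √(197 + 823)) - 3078243)/(4599581 + (0*34)*(-167)) = ((9 - √1020) - 3078243)/(4599581 + 0*(-167)) = ((9 - 2*√255) - 3078243)/(4599581 + 0) = ((9 - 2*√255) - 3078243)/4599581 = (-3078234 - 2*√255)*(1/4599581) = -3078234/4599581 - 2*√255/4599581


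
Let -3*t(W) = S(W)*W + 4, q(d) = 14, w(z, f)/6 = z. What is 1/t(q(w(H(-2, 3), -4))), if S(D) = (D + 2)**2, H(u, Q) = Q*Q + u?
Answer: -1/1196 ≈ -0.00083612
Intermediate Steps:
H(u, Q) = u + Q**2 (H(u, Q) = Q**2 + u = u + Q**2)
w(z, f) = 6*z
S(D) = (2 + D)**2
t(W) = -4/3 - W*(2 + W)**2/3 (t(W) = -((2 + W)**2*W + 4)/3 = -(W*(2 + W)**2 + 4)/3 = -(4 + W*(2 + W)**2)/3 = -4/3 - W*(2 + W)**2/3)
1/t(q(w(H(-2, 3), -4))) = 1/(-4/3 - 1/3*14*(2 + 14)**2) = 1/(-4/3 - 1/3*14*16**2) = 1/(-4/3 - 1/3*14*256) = 1/(-4/3 - 3584/3) = 1/(-1196) = -1/1196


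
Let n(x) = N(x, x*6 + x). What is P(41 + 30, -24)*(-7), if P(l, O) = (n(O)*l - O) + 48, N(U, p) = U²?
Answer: -286776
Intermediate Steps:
n(x) = x²
P(l, O) = 48 - O + l*O² (P(l, O) = (O²*l - O) + 48 = (l*O² - O) + 48 = (-O + l*O²) + 48 = 48 - O + l*O²)
P(41 + 30, -24)*(-7) = (48 - 1*(-24) + (41 + 30)*(-24)²)*(-7) = (48 + 24 + 71*576)*(-7) = (48 + 24 + 40896)*(-7) = 40968*(-7) = -286776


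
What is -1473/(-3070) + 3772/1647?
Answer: 14006071/5056290 ≈ 2.7700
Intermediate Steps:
-1473/(-3070) + 3772/1647 = -1473*(-1/3070) + 3772*(1/1647) = 1473/3070 + 3772/1647 = 14006071/5056290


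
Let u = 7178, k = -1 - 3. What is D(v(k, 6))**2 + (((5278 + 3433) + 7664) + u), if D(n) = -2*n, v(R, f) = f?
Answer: 23697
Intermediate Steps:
k = -4
D(v(k, 6))**2 + (((5278 + 3433) + 7664) + u) = (-2*6)**2 + (((5278 + 3433) + 7664) + 7178) = (-12)**2 + ((8711 + 7664) + 7178) = 144 + (16375 + 7178) = 144 + 23553 = 23697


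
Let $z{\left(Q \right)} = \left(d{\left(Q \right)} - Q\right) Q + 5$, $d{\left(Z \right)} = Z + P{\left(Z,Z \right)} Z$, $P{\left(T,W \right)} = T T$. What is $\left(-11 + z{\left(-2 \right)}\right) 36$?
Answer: $360$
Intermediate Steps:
$P{\left(T,W \right)} = T^{2}$
$d{\left(Z \right)} = Z + Z^{3}$ ($d{\left(Z \right)} = Z + Z^{2} Z = Z + Z^{3}$)
$z{\left(Q \right)} = 5 + Q^{4}$ ($z{\left(Q \right)} = \left(\left(Q + Q^{3}\right) - Q\right) Q + 5 = Q^{3} Q + 5 = Q^{4} + 5 = 5 + Q^{4}$)
$\left(-11 + z{\left(-2 \right)}\right) 36 = \left(-11 + \left(5 + \left(-2\right)^{4}\right)\right) 36 = \left(-11 + \left(5 + 16\right)\right) 36 = \left(-11 + 21\right) 36 = 10 \cdot 36 = 360$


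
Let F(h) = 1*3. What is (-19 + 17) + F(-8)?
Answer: 1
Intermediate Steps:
F(h) = 3
(-19 + 17) + F(-8) = (-19 + 17) + 3 = -2 + 3 = 1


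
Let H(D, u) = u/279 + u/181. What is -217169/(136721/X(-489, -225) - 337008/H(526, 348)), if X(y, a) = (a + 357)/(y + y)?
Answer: 15933689530/82122395743 ≈ 0.19402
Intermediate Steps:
H(D, u) = 460*u/50499 (H(D, u) = u*(1/279) + u*(1/181) = u/279 + u/181 = 460*u/50499)
X(y, a) = (357 + a)/(2*y) (X(y, a) = (357 + a)/((2*y)) = (357 + a)*(1/(2*y)) = (357 + a)/(2*y))
-217169/(136721/X(-489, -225) - 337008/H(526, 348)) = -217169/(136721/(((½)*(357 - 225)/(-489))) - 337008/((460/50499)*348)) = -217169/(136721/(((½)*(-1/489)*132)) - 337008/53360/16833) = -217169/(136721/(-22/163) - 337008*16833/53360) = -217169/(136721*(-163/22) - 354553479/3335) = -217169/(-22285523/22 - 354553479/3335) = -217169/(-82122395743/73370) = -217169*(-73370/82122395743) = 15933689530/82122395743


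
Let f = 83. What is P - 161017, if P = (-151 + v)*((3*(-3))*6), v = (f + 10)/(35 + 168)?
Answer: -31036211/203 ≈ -1.5289e+5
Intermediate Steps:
v = 93/203 (v = (83 + 10)/(35 + 168) = 93/203 ≈ 0.45813)
P = 1650240/203 (P = (-151 + 93/203)*((3*(-3))*6) = -(-275040)*6/203 = -30560/203*(-54) = 1650240/203 ≈ 8129.3)
P - 161017 = 1650240/203 - 161017 = -31036211/203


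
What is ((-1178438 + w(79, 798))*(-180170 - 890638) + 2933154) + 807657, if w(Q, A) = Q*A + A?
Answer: 1193524195995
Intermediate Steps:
w(Q, A) = A + A*Q (w(Q, A) = A*Q + A = A + A*Q)
((-1178438 + w(79, 798))*(-180170 - 890638) + 2933154) + 807657 = ((-1178438 + 798*(1 + 79))*(-180170 - 890638) + 2933154) + 807657 = ((-1178438 + 798*80)*(-1070808) + 2933154) + 807657 = ((-1178438 + 63840)*(-1070808) + 2933154) + 807657 = (-1114598*(-1070808) + 2933154) + 807657 = (1193520455184 + 2933154) + 807657 = 1193523388338 + 807657 = 1193524195995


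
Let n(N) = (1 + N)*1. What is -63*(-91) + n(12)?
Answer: 5746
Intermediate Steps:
n(N) = 1 + N
-63*(-91) + n(12) = -63*(-91) + (1 + 12) = 5733 + 13 = 5746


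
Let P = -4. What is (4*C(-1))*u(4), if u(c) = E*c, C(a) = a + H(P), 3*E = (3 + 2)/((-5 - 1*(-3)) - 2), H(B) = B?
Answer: 100/3 ≈ 33.333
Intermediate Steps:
E = -5/12 (E = ((3 + 2)/((-5 - 1*(-3)) - 2))/3 = (5/((-5 + 3) - 2))/3 = (5/(-2 - 2))/3 = (5/(-4))/3 = (5*(-1/4))/3 = (1/3)*(-5/4) = -5/12 ≈ -0.41667)
C(a) = -4 + a (C(a) = a - 4 = -4 + a)
u(c) = -5*c/12
(4*C(-1))*u(4) = (4*(-4 - 1))*(-5/12*4) = (4*(-5))*(-5/3) = -20*(-5/3) = 100/3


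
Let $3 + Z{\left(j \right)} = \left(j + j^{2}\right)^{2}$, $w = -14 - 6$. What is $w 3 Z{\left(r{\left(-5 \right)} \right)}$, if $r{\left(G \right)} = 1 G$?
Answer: $-23820$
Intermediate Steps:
$w = -20$
$r{\left(G \right)} = G$
$Z{\left(j \right)} = -3 + \left(j + j^{2}\right)^{2}$
$w 3 Z{\left(r{\left(-5 \right)} \right)} = \left(-20\right) 3 \left(-3 + \left(-5\right)^{2} \left(1 - 5\right)^{2}\right) = - 60 \left(-3 + 25 \left(-4\right)^{2}\right) = - 60 \left(-3 + 25 \cdot 16\right) = - 60 \left(-3 + 400\right) = \left(-60\right) 397 = -23820$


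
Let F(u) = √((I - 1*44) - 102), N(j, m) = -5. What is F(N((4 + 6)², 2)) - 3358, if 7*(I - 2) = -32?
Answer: -3358 + 4*I*√455/7 ≈ -3358.0 + 12.189*I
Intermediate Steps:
I = -18/7 (I = 2 + (⅐)*(-32) = 2 - 32/7 = -18/7 ≈ -2.5714)
F(u) = 4*I*√455/7 (F(u) = √((-18/7 - 1*44) - 102) = √((-18/7 - 44) - 102) = √(-326/7 - 102) = √(-1040/7) = 4*I*√455/7)
F(N((4 + 6)², 2)) - 3358 = 4*I*√455/7 - 3358 = -3358 + 4*I*√455/7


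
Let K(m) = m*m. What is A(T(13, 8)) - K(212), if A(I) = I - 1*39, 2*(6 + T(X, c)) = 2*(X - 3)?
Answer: -44979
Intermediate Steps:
K(m) = m²
T(X, c) = -9 + X (T(X, c) = -6 + (2*(X - 3))/2 = -6 + (2*(-3 + X))/2 = -6 + (-6 + 2*X)/2 = -6 + (-3 + X) = -9 + X)
A(I) = -39 + I (A(I) = I - 39 = -39 + I)
A(T(13, 8)) - K(212) = (-39 + (-9 + 13)) - 1*212² = (-39 + 4) - 1*44944 = -35 - 44944 = -44979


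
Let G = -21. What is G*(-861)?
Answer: 18081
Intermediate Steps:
G*(-861) = -21*(-861) = 18081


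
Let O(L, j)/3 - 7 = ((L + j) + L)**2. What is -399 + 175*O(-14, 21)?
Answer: 29001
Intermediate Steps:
O(L, j) = 21 + 3*(j + 2*L)**2 (O(L, j) = 21 + 3*((L + j) + L)**2 = 21 + 3*(j + 2*L)**2)
-399 + 175*O(-14, 21) = -399 + 175*(21 + 3*(21 + 2*(-14))**2) = -399 + 175*(21 + 3*(21 - 28)**2) = -399 + 175*(21 + 3*(-7)**2) = -399 + 175*(21 + 3*49) = -399 + 175*(21 + 147) = -399 + 175*168 = -399 + 29400 = 29001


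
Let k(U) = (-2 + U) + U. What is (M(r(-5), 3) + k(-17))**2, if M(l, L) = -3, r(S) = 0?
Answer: 1521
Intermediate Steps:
k(U) = -2 + 2*U
(M(r(-5), 3) + k(-17))**2 = (-3 + (-2 + 2*(-17)))**2 = (-3 + (-2 - 34))**2 = (-3 - 36)**2 = (-39)**2 = 1521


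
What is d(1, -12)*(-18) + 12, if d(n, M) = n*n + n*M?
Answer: 210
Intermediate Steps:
d(n, M) = n**2 + M*n
d(1, -12)*(-18) + 12 = (1*(-12 + 1))*(-18) + 12 = (1*(-11))*(-18) + 12 = -11*(-18) + 12 = 198 + 12 = 210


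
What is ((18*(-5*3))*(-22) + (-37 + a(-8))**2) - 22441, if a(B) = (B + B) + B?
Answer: -12780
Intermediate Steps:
a(B) = 3*B (a(B) = 2*B + B = 3*B)
((18*(-5*3))*(-22) + (-37 + a(-8))**2) - 22441 = ((18*(-5*3))*(-22) + (-37 + 3*(-8))**2) - 22441 = ((18*(-15))*(-22) + (-37 - 24)**2) - 22441 = (-270*(-22) + (-61)**2) - 22441 = (5940 + 3721) - 22441 = 9661 - 22441 = -12780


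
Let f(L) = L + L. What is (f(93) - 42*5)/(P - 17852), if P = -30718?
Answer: 4/8095 ≈ 0.00049413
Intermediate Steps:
f(L) = 2*L
(f(93) - 42*5)/(P - 17852) = (2*93 - 42*5)/(-30718 - 17852) = (186 - 210)/(-48570) = -24*(-1/48570) = 4/8095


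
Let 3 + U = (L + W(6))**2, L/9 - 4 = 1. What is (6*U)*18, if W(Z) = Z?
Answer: 280584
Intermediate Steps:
L = 45 (L = 36 + 9*1 = 36 + 9 = 45)
U = 2598 (U = -3 + (45 + 6)**2 = -3 + 51**2 = -3 + 2601 = 2598)
(6*U)*18 = (6*2598)*18 = 15588*18 = 280584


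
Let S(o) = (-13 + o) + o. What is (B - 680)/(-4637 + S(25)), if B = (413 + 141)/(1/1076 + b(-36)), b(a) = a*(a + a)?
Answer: 236989892/1603670975 ≈ 0.14778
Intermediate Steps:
b(a) = 2*a² (b(a) = a*(2*a) = 2*a²)
S(o) = -13 + 2*o
B = 596104/2788993 (B = (413 + 141)/(1/1076 + 2*(-36)²) = 554/(1/1076 + 2*1296) = 554/(1/1076 + 2592) = 554/(2788993/1076) = 554*(1076/2788993) = 596104/2788993 ≈ 0.21373)
(B - 680)/(-4637 + S(25)) = (596104/2788993 - 680)/(-4637 + (-13 + 2*25)) = -1895919136/(2788993*(-4637 + (-13 + 50))) = -1895919136/(2788993*(-4637 + 37)) = -1895919136/2788993/(-4600) = -1895919136/2788993*(-1/4600) = 236989892/1603670975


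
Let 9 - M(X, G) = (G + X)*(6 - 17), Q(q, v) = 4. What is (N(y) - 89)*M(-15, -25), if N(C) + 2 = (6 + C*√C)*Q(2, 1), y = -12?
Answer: 28877 + 41376*I*√3 ≈ 28877.0 + 71665.0*I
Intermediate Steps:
M(X, G) = 9 + 11*G + 11*X (M(X, G) = 9 - (G + X)*(6 - 17) = 9 - (G + X)*(-11) = 9 - (-11*G - 11*X) = 9 + (11*G + 11*X) = 9 + 11*G + 11*X)
N(C) = 22 + 4*C^(3/2) (N(C) = -2 + (6 + C*√C)*4 = -2 + (6 + C^(3/2))*4 = -2 + (24 + 4*C^(3/2)) = 22 + 4*C^(3/2))
(N(y) - 89)*M(-15, -25) = ((22 + 4*(-12)^(3/2)) - 89)*(9 + 11*(-25) + 11*(-15)) = ((22 + 4*(-24*I*√3)) - 89)*(9 - 275 - 165) = ((22 - 96*I*√3) - 89)*(-431) = (-67 - 96*I*√3)*(-431) = 28877 + 41376*I*√3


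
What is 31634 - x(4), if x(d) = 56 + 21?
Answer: 31557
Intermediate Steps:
x(d) = 77
31634 - x(4) = 31634 - 1*77 = 31634 - 77 = 31557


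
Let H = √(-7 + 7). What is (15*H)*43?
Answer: 0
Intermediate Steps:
H = 0 (H = √0 = 0)
(15*H)*43 = (15*0)*43 = 0*43 = 0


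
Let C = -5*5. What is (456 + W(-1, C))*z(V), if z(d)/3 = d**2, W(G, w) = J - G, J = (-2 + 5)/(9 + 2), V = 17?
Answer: 4361010/11 ≈ 3.9646e+5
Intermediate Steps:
C = -25
J = 3/11 ≈ 0.27273
W(G, w) = 3/11 - G
z(d) = 3*d**2
(456 + W(-1, C))*z(V) = (456 + (3/11 - 1*(-1)))*(3*17**2) = (456 + (3/11 + 1))*(3*289) = (456 + 14/11)*867 = (5030/11)*867 = 4361010/11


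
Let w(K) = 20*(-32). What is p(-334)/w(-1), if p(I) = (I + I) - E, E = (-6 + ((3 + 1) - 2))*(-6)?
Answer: 173/160 ≈ 1.0812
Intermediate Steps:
E = 24 (E = (-6 + (4 - 2))*(-6) = (-6 + 2)*(-6) = -4*(-6) = 24)
w(K) = -640
p(I) = -24 + 2*I (p(I) = (I + I) - 1*24 = 2*I - 24 = -24 + 2*I)
p(-334)/w(-1) = (-24 + 2*(-334))/(-640) = (-24 - 668)*(-1/640) = -692*(-1/640) = 173/160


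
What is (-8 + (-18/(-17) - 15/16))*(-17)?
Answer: 2143/16 ≈ 133.94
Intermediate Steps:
(-8 + (-18/(-17) - 15/16))*(-17) = (-8 + (-18*(-1/17) - 15*1/16))*(-17) = (-8 + (18/17 - 15/16))*(-17) = (-8 + 33/272)*(-17) = -2143/272*(-17) = 2143/16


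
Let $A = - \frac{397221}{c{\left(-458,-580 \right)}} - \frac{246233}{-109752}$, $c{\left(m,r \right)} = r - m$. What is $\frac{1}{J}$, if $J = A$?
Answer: $\frac{6694872}{21812919809} \approx 0.00030692$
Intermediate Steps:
$A = \frac{21812919809}{6694872}$ ($A = - \frac{397221}{-580 - -458} - \frac{246233}{-109752} = - \frac{397221}{-580 + 458} - - \frac{246233}{109752} = - \frac{397221}{-122} + \frac{246233}{109752} = \left(-397221\right) \left(- \frac{1}{122}\right) + \frac{246233}{109752} = \frac{397221}{122} + \frac{246233}{109752} = \frac{21812919809}{6694872} \approx 3258.2$)
$J = \frac{21812919809}{6694872} \approx 3258.2$
$\frac{1}{J} = \frac{1}{\frac{21812919809}{6694872}} = \frac{6694872}{21812919809}$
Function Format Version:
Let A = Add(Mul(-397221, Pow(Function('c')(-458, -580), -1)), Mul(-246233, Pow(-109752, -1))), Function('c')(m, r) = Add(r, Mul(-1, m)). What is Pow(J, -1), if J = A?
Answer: Rational(6694872, 21812919809) ≈ 0.00030692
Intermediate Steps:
A = Rational(21812919809, 6694872) (A = Add(Mul(-397221, Pow(Add(-580, Mul(-1, -458)), -1)), Mul(-246233, Pow(-109752, -1))) = Add(Mul(-397221, Pow(Add(-580, 458), -1)), Mul(-246233, Rational(-1, 109752))) = Add(Mul(-397221, Pow(-122, -1)), Rational(246233, 109752)) = Add(Mul(-397221, Rational(-1, 122)), Rational(246233, 109752)) = Add(Rational(397221, 122), Rational(246233, 109752)) = Rational(21812919809, 6694872) ≈ 3258.2)
J = Rational(21812919809, 6694872) ≈ 3258.2
Pow(J, -1) = Pow(Rational(21812919809, 6694872), -1) = Rational(6694872, 21812919809)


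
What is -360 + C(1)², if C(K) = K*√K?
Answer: -359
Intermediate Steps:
C(K) = K^(3/2)
-360 + C(1)² = -360 + (1^(3/2))² = -72*5 + 1² = -360 + 1 = -359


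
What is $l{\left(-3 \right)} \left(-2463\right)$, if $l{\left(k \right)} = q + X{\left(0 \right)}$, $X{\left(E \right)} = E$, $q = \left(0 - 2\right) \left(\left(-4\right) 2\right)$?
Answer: $-39408$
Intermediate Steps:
$q = 16$ ($q = \left(-2\right) \left(-8\right) = 16$)
$l{\left(k \right)} = 16$ ($l{\left(k \right)} = 16 + 0 = 16$)
$l{\left(-3 \right)} \left(-2463\right) = 16 \left(-2463\right) = -39408$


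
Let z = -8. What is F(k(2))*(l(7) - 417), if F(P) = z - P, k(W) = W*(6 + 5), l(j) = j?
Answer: 12300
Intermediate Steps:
k(W) = 11*W (k(W) = W*11 = 11*W)
F(P) = -8 - P
F(k(2))*(l(7) - 417) = (-8 - 11*2)*(7 - 417) = (-8 - 1*22)*(-410) = (-8 - 22)*(-410) = -30*(-410) = 12300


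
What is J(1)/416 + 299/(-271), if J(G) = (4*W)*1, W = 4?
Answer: -7503/7046 ≈ -1.0649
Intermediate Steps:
J(G) = 16 (J(G) = (4*4)*1 = 16*1 = 16)
J(1)/416 + 299/(-271) = 16/416 + 299/(-271) = 16*(1/416) + 299*(-1/271) = 1/26 - 299/271 = -7503/7046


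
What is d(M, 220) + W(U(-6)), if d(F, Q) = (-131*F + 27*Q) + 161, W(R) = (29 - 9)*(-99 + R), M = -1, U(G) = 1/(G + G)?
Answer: 12751/3 ≈ 4250.3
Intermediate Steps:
U(G) = 1/(2*G)
W(R) = -1980 + 20*R (W(R) = 20*(-99 + R) = -1980 + 20*R)
d(F, Q) = 161 - 131*F + 27*Q
d(M, 220) + W(U(-6)) = (161 - 131*(-1) + 27*220) + (-1980 + 20*((½)/(-6))) = (161 + 131 + 5940) + (-1980 + 20*((½)*(-⅙))) = 6232 + (-1980 + 20*(-1/12)) = 6232 + (-1980 - 5/3) = 6232 - 5945/3 = 12751/3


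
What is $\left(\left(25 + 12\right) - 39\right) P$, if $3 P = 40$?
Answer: $- \frac{80}{3} \approx -26.667$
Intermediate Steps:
$P = \frac{40}{3}$ ($P = \frac{1}{3} \cdot 40 = \frac{40}{3} \approx 13.333$)
$\left(\left(25 + 12\right) - 39\right) P = \left(\left(25 + 12\right) - 39\right) \frac{40}{3} = \left(37 - 39\right) \frac{40}{3} = \left(-2\right) \frac{40}{3} = - \frac{80}{3}$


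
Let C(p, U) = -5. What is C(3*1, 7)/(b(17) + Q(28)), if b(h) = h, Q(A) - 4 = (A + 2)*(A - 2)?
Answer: -5/801 ≈ -0.0062422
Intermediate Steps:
Q(A) = 4 + (-2 + A)*(2 + A) (Q(A) = 4 + (A + 2)*(A - 2) = 4 + (2 + A)*(-2 + A) = 4 + (-2 + A)*(2 + A))
C(3*1, 7)/(b(17) + Q(28)) = -5/(17 + 28**2) = -5/(17 + 784) = -5/801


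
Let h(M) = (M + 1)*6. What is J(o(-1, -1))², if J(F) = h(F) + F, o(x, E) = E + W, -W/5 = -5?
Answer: 30276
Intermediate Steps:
h(M) = 6 + 6*M (h(M) = (1 + M)*6 = 6 + 6*M)
W = 25 (W = -5*(-5) = 25)
o(x, E) = 25 + E (o(x, E) = E + 25 = 25 + E)
J(F) = 6 + 7*F (J(F) = (6 + 6*F) + F = 6 + 7*F)
J(o(-1, -1))² = (6 + 7*(25 - 1))² = (6 + 7*24)² = (6 + 168)² = 174² = 30276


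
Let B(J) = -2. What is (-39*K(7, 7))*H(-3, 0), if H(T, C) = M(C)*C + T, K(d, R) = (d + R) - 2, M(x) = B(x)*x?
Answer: 1404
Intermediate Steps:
M(x) = -2*x
K(d, R) = -2 + R + d (K(d, R) = (R + d) - 2 = -2 + R + d)
H(T, C) = T - 2*C**2 (H(T, C) = (-2*C)*C + T = -2*C**2 + T = T - 2*C**2)
(-39*K(7, 7))*H(-3, 0) = (-39*(-2 + 7 + 7))*(-3 - 2*0**2) = (-39*12)*(-3 - 2*0) = -468*(-3 + 0) = -468*(-3) = 1404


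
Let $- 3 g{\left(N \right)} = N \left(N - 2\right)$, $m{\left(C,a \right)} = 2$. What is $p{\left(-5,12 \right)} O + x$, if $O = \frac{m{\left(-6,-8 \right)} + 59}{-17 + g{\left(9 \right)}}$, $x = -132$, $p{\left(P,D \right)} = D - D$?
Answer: $-132$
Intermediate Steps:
$p{\left(P,D \right)} = 0$
$g{\left(N \right)} = - \frac{N \left(-2 + N\right)}{3}$ ($g{\left(N \right)} = - \frac{N \left(N - 2\right)}{3} = - \frac{N \left(-2 + N\right)}{3}$)
$O = - \frac{61}{38}$ ($O = \frac{2 + 59}{-17 + \frac{1}{3} \cdot 9 \left(2 - 9\right)} = \frac{61}{-17 + \frac{1}{3} \cdot 9 \left(2 - 9\right)} = \frac{61}{-17 + \frac{1}{3} \cdot 9 \left(-7\right)} = \frac{61}{-17 - 21} = \frac{61}{-38} = 61 \left(- \frac{1}{38}\right) = - \frac{61}{38} \approx -1.6053$)
$p{\left(-5,12 \right)} O + x = 0 \left(- \frac{61}{38}\right) - 132 = 0 - 132 = -132$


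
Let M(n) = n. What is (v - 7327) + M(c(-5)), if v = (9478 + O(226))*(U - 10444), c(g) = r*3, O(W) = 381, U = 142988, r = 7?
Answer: 1306743990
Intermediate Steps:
c(g) = 21 (c(g) = 7*3 = 21)
v = 1306751296 (v = (9478 + 381)*(142988 - 10444) = 9859*132544 = 1306751296)
(v - 7327) + M(c(-5)) = (1306751296 - 7327) + 21 = 1306743969 + 21 = 1306743990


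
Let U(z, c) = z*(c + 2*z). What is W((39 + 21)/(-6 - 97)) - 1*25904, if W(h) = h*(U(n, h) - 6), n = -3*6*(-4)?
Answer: -338593496/10609 ≈ -31916.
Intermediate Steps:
n = 72 (n = -18*(-4) = 72)
W(h) = h*(10362 + 72*h) (W(h) = h*(72*(h + 2*72) - 6) = h*(72*(h + 144) - 6) = h*(72*(144 + h) - 6) = h*((10368 + 72*h) - 6) = h*(10362 + 72*h))
W((39 + 21)/(-6 - 97)) - 1*25904 = 6*((39 + 21)/(-6 - 97))*(1727 + 12*((39 + 21)/(-6 - 97))) - 1*25904 = 6*(60/(-103))*(1727 + 12*(60/(-103))) - 25904 = 6*(60*(-1/103))*(1727 + 12*(60*(-1/103))) - 25904 = 6*(-60/103)*(1727 + 12*(-60/103)) - 25904 = 6*(-60/103)*(1727 - 720/103) - 25904 = 6*(-60/103)*(177161/103) - 25904 = -63777960/10609 - 25904 = -338593496/10609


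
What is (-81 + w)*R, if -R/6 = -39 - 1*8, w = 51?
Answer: -8460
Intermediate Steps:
R = 282 (R = -6*(-39 - 1*8) = -6*(-39 - 8) = -6*(-47) = 282)
(-81 + w)*R = (-81 + 51)*282 = -30*282 = -8460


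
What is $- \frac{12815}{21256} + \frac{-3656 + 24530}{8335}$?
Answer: $\frac{336884719}{177168760} \approx 1.9015$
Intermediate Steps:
$- \frac{12815}{21256} + \frac{-3656 + 24530}{8335} = \left(-12815\right) \frac{1}{21256} + 20874 \cdot \frac{1}{8335} = - \frac{12815}{21256} + \frac{20874}{8335} = \frac{336884719}{177168760}$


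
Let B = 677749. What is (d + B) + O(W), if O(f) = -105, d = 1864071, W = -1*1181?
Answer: 2541715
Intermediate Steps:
W = -1181
(d + B) + O(W) = (1864071 + 677749) - 105 = 2541820 - 105 = 2541715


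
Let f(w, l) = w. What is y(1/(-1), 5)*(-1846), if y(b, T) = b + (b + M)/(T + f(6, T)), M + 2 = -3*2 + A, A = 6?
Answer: 25844/11 ≈ 2349.5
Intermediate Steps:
M = -2 (M = -2 + (-3*2 + 6) = -2 + (-6 + 6) = -2 + 0 = -2)
y(b, T) = b + (-2 + b)/(6 + T) (y(b, T) = b + (b - 2)/(T + 6) = b + (-2 + b)/(6 + T))
y(1/(-1), 5)*(-1846) = ((-2 + 7/(-1) + 5/(-1))/(6 + 5))*(-1846) = ((-2 + 7*(-1) + 5*(-1))/11)*(-1846) = ((-2 - 7 - 5)/11)*(-1846) = ((1/11)*(-14))*(-1846) = -14/11*(-1846) = 25844/11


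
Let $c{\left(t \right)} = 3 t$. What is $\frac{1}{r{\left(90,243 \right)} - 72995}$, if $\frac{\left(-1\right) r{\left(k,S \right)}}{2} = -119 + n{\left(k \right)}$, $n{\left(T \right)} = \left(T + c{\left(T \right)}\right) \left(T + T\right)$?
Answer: $- \frac{1}{202357} \approx -4.9418 \cdot 10^{-6}$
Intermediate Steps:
$n{\left(T \right)} = 8 T^{2}$ ($n{\left(T \right)} = \left(T + 3 T\right) \left(T + T\right) = 4 T 2 T = 8 T^{2}$)
$r{\left(k,S \right)} = 238 - 16 k^{2}$ ($r{\left(k,S \right)} = - 2 \left(-119 + 8 k^{2}\right) = 238 - 16 k^{2}$)
$\frac{1}{r{\left(90,243 \right)} - 72995} = \frac{1}{\left(238 - 16 \cdot 90^{2}\right) - 72995} = \frac{1}{\left(238 - 129600\right) - 72995} = \frac{1}{-129362 - 72995} = \frac{1}{-202357} = - \frac{1}{202357}$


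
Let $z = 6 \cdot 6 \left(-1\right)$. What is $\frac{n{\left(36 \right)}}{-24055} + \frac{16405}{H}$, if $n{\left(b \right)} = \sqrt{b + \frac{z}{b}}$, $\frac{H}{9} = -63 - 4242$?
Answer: $- \frac{3281}{7749} - \frac{\sqrt{35}}{24055} \approx -0.42366$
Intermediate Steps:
$z = -36$ ($z = 36 \left(-1\right) = -36$)
$H = -38745$ ($H = 9 \left(-63 - 4242\right) = 9 \left(-4305\right) = -38745$)
$n{\left(b \right)} = \sqrt{b - \frac{36}{b}}$
$\frac{n{\left(36 \right)}}{-24055} + \frac{16405}{H} = \frac{\sqrt{36 - \frac{36}{36}}}{-24055} + \frac{16405}{-38745} = \sqrt{36 - 1} \left(- \frac{1}{24055}\right) + 16405 \left(- \frac{1}{38745}\right) = \sqrt{36 - 1} \left(- \frac{1}{24055}\right) - \frac{3281}{7749} = \sqrt{35} \left(- \frac{1}{24055}\right) - \frac{3281}{7749} = - \frac{\sqrt{35}}{24055} - \frac{3281}{7749} = - \frac{3281}{7749} - \frac{\sqrt{35}}{24055}$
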